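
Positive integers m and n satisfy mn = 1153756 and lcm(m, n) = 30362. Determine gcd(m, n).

From gcd × lcm = mn: gcd = 1153756 / 30362 = 38.

38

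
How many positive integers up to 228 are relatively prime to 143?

Prime factors of 143: 11, 13. Count integers ≤ 228 divisible by none of them.
By inclusion–exclusion: 228 − ⌊228/11⌋ − ⌊228/13⌋ + ⌊228/143⌋ = 192.

192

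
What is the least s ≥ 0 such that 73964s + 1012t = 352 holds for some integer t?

Euclid: 73964 = 73·1012 + 88; 1012 = 11·88 + 44; 88 = 2·44 + 0 → gcd = 44; 352 = 44·8.
Back-substitution yields 73964·(-11) + 1012·(804) = 44, so one solution is s = -11·8 = -88, t = 804·8 = 6432.
Solutions in s differ by 1012/44 = 23; the one in [0, 23) is -88 mod 23 = 4.

4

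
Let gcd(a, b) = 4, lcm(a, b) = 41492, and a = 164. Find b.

1012

Using ab = gcd(a,b)·lcm(a,b) = 4·41492 = 165968, we get b = 165968/164 = 1012.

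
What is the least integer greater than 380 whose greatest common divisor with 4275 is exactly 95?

665

Multiples of 95 above 380: 95·5, 95·6, … . Need the cofactor coprime to 4275/95 = 45.
Checking s = 5, 6, … the first with gcd(s, 45) = 1 is s = 7, giving 665.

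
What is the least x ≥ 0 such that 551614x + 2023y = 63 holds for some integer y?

79

Euclid: 551614 = 272·2023 + 1358; 2023 = 1·1358 + 665; 1358 = 2·665 + 28; 665 = 23·28 + 21; 28 = 1·21 + 7; 21 = 3·7 + 0 → gcd = 7; 63 = 7·9.
Back-substitution yields 551614·(73) + 2023·(-19905) = 7, so one solution is x = 73·9 = 657, y = -19905·9 = -179145.
Solutions in x differ by 2023/7 = 289; the one in [0, 289) is 657 mod 289 = 79.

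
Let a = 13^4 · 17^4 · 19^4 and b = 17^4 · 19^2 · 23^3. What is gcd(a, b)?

min exponent per shared prime: 17^4 · 19^2 = 30151081

30151081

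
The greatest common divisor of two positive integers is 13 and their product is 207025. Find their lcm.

15925

gcd·lcm = product, so lcm = 207025/13 = 15925.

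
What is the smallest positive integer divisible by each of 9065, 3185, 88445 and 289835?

3871326095

lcm(9065, 3185) = 9065·3185/gcd = 28872025/245 = 117845
lcm(117845, 88445) = 117845·88445/gcd = 10422801025/245 = 42542045
lcm(42542045, 289835) = 42542045·289835/gcd = 12330173612575/3185 = 3871326095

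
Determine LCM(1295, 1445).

374255

gcd first: 1445 = 1·1295 + 150; 1295 = 8·150 + 95; 150 = 1·95 + 55; 95 = 1·55 + 40; 55 = 1·40 + 15; 40 = 2·15 + 10; 15 = 1·10 + 5; 10 = 2·5 + 0 → gcd = 5
lcm = 1295·1445/gcd = 1871275/5 = 374255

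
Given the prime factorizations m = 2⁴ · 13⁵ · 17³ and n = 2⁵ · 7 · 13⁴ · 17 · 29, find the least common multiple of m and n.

11849759658464

max exponent per prime: 2⁵ · 7 · 13⁵ · 17³ · 29 = 11849759658464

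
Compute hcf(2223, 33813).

117

2223 = 3² · 13 · 19
33813 = 3² · 13 · 17²
Common: 3² · 13 = 117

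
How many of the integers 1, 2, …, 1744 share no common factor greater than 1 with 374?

Prime factors of 374: 2, 11, 17. Count integers ≤ 1744 divisible by none of them.
By inclusion–exclusion: 1744 − ⌊1744/2⌋ − ⌊1744/11⌋ − ⌊1744/17⌋ + ⌊1744/22⌋ + ⌊1744/34⌋ + ⌊1744/187⌋ − ⌊1744/374⌋ = 747.

747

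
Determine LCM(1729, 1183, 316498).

78175006

1729 = 7 · 13 · 19; 1183 = 7 · 13²; 316498 = 2 · 7 · 13 · 37 · 47
lcm takes max exponent of each prime: 2 · 7 · 13² · 19 · 37 · 47 = 78175006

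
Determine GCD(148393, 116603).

17

148393 = 7 · 17 · 29 · 43
116603 = 17 · 19³
Common: 17 = 17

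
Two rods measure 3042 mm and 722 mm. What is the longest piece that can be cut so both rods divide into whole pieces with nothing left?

3042 = 2 · 3² · 13²
722 = 2 · 19²
Common: 2 = 2

2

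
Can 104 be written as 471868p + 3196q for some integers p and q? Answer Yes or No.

By Bézout, 471868p + 3196q = 104 has integer solutions iff gcd(471868, 3196) | 104.
Euclid: 471868 = 147·3196 + 2056; 3196 = 1·2056 + 1140; 2056 = 1·1140 + 916; 1140 = 1·916 + 224; 916 = 4·224 + 20; 224 = 11·20 + 4; 20 = 5·4 + 0. gcd = 4; 104 mod 4 = 0. Yes.

Yes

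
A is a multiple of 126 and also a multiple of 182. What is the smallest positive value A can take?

126 = 2 · 3² · 7; 182 = 2 · 7 · 13
max exponents: 2 · 3² · 7 · 13 = 1638

1638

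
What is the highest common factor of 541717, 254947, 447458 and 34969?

541717 = 11⁴ · 37; 254947 = 7² · 11² · 43; 447458 = 2 · 11² · 43²; 34969 = 11² · 17²
gcd takes min exponent of each prime: 11² = 121

121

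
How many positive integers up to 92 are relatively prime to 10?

Prime factors of 10: 2, 5. Count integers ≤ 92 divisible by none of them.
By inclusion–exclusion: 92 − ⌊92/2⌋ − ⌊92/5⌋ + ⌊92/10⌋ = 37.

37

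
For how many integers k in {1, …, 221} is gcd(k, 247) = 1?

193

247 = 13·19. Inclusion–exclusion on these primes:
221 − ⌊221/13⌋ − ⌊221/19⌋ + ⌊221/247⌋ = 193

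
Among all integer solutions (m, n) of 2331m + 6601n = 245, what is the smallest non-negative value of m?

Euclid: 6601 = 2·2331 + 1939; 2331 = 1·1939 + 392; 1939 = 4·392 + 371; 392 = 1·371 + 21; 371 = 17·21 + 14; 21 = 1·14 + 7; 14 = 2·7 + 0 → gcd = 7; 245 = 7·35.
Back-substitution yields 2331·(320) + 6601·(-113) = 7, so one solution is m = 320·35 = 11200, n = -113·35 = -3955.
Solutions in m differ by 6601/7 = 943; the one in [0, 943) is 11200 mod 943 = 827.

827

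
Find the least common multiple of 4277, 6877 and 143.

4277 = 7 · 13 · 47; 6877 = 13 · 23²; 143 = 11 · 13
lcm takes max exponent of each prime: 7 · 11 · 13 · 23² · 47 = 24887863

24887863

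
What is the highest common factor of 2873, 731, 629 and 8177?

17

2873 = 13² · 17; 731 = 17 · 43; 629 = 17 · 37; 8177 = 13 · 17 · 37
gcd takes min exponent of each prime: 17 = 17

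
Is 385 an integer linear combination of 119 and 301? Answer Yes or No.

By Bézout, 119s + 301t = 385 has integer solutions iff gcd(119, 301) | 385.
Euclid: 301 = 2·119 + 63; 119 = 1·63 + 56; 63 = 1·56 + 7; 56 = 8·7 + 0. gcd = 7; 385 mod 7 = 0. Yes.

Yes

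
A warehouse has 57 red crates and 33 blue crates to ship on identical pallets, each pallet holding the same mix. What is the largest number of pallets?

3

Euclid: 57 = 1·33 + 24; 33 = 1·24 + 9; 24 = 2·9 + 6; 9 = 1·6 + 3; 6 = 2·3 + 0. Last nonzero remainder: 3.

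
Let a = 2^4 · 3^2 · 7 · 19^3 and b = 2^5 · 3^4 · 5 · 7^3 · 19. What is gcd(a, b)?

min exponent per shared prime: 2^4 · 3^2 · 7 · 19 = 19152

19152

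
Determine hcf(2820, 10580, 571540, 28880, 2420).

gcd(2820, 10580): 10580 = 3·2820 + 2120; 2820 = 1·2120 + 700; 2120 = 3·700 + 20; 700 = 35·20 + 0 → 20
gcd(20, 571540): 571540 = 28577·20 + 0 → 20
gcd(20, 28880): 28880 = 1444·20 + 0 → 20
gcd(20, 2420): 2420 = 121·20 + 0 → 20

20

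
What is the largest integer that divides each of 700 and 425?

700 = 2² · 5² · 7
425 = 5² · 17
Common: 5² = 25

25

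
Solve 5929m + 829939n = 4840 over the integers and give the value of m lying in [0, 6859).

5600

Reduce mod 829939: 5929m ≡ 4840 (mod 829939). With g = gcd(5929, 829939) = 121 dividing 4840, divide through: 49m ≡ 40 (mod 6859).
Since gcd(49, 6859) = 1, m ≡ 40·(49)⁻¹ ≡ 5600 (mod 6859). Smallest non-negative: 5600.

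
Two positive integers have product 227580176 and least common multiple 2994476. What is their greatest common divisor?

76

From gcd × lcm = pq: gcd = 227580176 / 2994476 = 76.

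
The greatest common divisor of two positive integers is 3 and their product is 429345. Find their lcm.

gcd·lcm = product, so lcm = 429345/3 = 143115.

143115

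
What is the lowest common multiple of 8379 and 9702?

184338

8379 = 3² · 7² · 19; 9702 = 2 · 3² · 7² · 11
max exponents: 2 · 3² · 7² · 11 · 19 = 184338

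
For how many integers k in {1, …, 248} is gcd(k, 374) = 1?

Prime factors of 374: 2, 11, 17. Count integers ≤ 248 divisible by none of them.
By inclusion–exclusion: 248 − ⌊248/2⌋ − ⌊248/11⌋ − ⌊248/17⌋ + ⌊248/22⌋ + ⌊248/34⌋ + ⌊248/187⌋ − ⌊248/374⌋ = 107.

107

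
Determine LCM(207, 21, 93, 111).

1662003

207 = 3² · 23; 21 = 3 · 7; 93 = 3 · 31; 111 = 3 · 37
lcm takes max exponent of each prime: 3² · 7 · 23 · 31 · 37 = 1662003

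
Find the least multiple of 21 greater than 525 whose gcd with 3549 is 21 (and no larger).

gcd(a, 3549) = 21 forces 21 | a; write a = 21s. Then gcd(21s, 21·169) = 21·gcd(s, 169), so need gcd(s, 169) = 1.
21s > 525 gives s ≥ 26. The least s ≥ 26 coprime to 169 is 27, so a = 21·27 = 567.

567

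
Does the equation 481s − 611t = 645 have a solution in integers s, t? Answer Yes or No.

By Bézout, 481s − 611t = 645 has integer solutions iff gcd(481, 611) | 645.
Euclid: 611 = 1·481 + 130; 481 = 3·130 + 91; 130 = 1·91 + 39; 91 = 2·39 + 13; 39 = 3·13 + 0. gcd = 13; 645 mod 13 = 8. No.

No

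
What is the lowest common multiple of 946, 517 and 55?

946 = 2 · 11 · 43; 517 = 11 · 47; 55 = 5 · 11
lcm takes max exponent of each prime: 2 · 5 · 11 · 43 · 47 = 222310

222310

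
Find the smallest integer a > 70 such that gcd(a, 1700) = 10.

90

1700 = 10·170. Any a with gcd(a, 1700) = 10 is a multiple of 10, say 10s, with s coprime to 170.
Need s > 70/10, so s ≥ 8. First s ≥ 8 with gcd(s, 170) = 1 is s = 9. Thus a = 10·9 = 90.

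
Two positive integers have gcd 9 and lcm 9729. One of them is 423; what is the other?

u·v = gcd·lcm = 9·9729 = 87561, so v = 87561/423 = 207.

207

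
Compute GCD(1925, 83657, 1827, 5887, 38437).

7

1925 = 5² · 7 · 11; 83657 = 7 · 17 · 19 · 37; 1827 = 3² · 7 · 29; 5887 = 7 · 29²; 38437 = 7 · 17² · 19
gcd takes min exponent of each prime: 7 = 7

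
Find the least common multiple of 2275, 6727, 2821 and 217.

2186275

2275 = 5² · 7 · 13; 6727 = 7 · 31²; 2821 = 7 · 13 · 31; 217 = 7 · 31
lcm takes max exponent of each prime: 5² · 7 · 13 · 31² = 2186275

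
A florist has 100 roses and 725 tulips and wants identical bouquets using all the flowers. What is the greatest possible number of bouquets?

100 = 2² · 5²
725 = 5² · 29
Common: 5² = 25

25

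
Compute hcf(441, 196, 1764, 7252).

49

441 = 3² · 7²; 196 = 2² · 7²; 1764 = 2² · 3² · 7²; 7252 = 2² · 7² · 37
gcd takes min exponent of each prime: 7² = 49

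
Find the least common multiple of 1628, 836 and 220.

lcm(1628, 836) = 1628·836/gcd = 1361008/44 = 30932
lcm(30932, 220) = 30932·220/gcd = 6805040/44 = 154660

154660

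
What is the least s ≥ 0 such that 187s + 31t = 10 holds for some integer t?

10

gcd(187, 31) = 1 (Euclid: 187 = 6·31 + 1; 31 = 31·1 + 0), and 1 | 10.
Extended Euclid: 187·(1) + 31·(-6) = 1. Scale by 10: s₀ = 10.
General solution s = s₀ + 31k; reducing mod 31 gives s = 10 (and t = -60).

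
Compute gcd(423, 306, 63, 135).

9

423 = 3² · 47; 306 = 2 · 3² · 17; 63 = 3² · 7; 135 = 3³ · 5
gcd takes min exponent of each prime: 3² = 9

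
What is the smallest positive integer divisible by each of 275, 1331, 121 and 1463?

4425575

275 = 5² · 11; 1331 = 11³; 121 = 11²; 1463 = 7 · 11 · 19
lcm takes max exponent of each prime: 5² · 7 · 11³ · 19 = 4425575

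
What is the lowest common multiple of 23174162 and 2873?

gcd first: 23174162 = 8066·2873 + 544; 2873 = 5·544 + 153; 544 = 3·153 + 85; 153 = 1·85 + 68; 85 = 1·68 + 17; 68 = 4·17 + 0 → gcd = 17
lcm = 23174162·2873/gcd = 66579367426/17 = 3916433378

3916433378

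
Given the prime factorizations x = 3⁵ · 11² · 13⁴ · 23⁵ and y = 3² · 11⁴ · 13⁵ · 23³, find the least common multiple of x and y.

max exponent per prime: 3⁵ · 11⁴ · 13⁵ · 23⁵ = 8502232087856386737

8502232087856386737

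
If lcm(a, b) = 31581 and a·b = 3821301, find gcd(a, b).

121

From gcd × lcm = ab: gcd = 3821301 / 31581 = 121.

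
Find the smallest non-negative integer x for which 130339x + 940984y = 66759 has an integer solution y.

Reduce mod 940984: 130339x ≡ 66759 (mod 940984). With g = gcd(130339, 940984) = 3179 dividing 66759, divide through: 41x ≡ 21 (mod 296).
Since gcd(41, 296) = 1, x ≡ 21·(41)⁻¹ ≡ 181 (mod 296). Smallest non-negative: 181.

181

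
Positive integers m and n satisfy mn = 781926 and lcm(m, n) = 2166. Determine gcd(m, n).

361

From gcd × lcm = mn: gcd = 781926 / 2166 = 361.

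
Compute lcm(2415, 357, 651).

1272705

2415 = 3 · 5 · 7 · 23; 357 = 3 · 7 · 17; 651 = 3 · 7 · 31
lcm takes max exponent of each prime: 3 · 5 · 7 · 17 · 23 · 31 = 1272705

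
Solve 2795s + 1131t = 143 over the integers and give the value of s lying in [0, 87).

13

Euclid: 2795 = 2·1131 + 533; 1131 = 2·533 + 65; 533 = 8·65 + 13; 65 = 5·13 + 0 → gcd = 13; 143 = 13·11.
Back-substitution yields 2795·(17) + 1131·(-42) = 13, so one solution is s = 17·11 = 187, t = -42·11 = -462.
Solutions in s differ by 1131/13 = 87; the one in [0, 87) is 187 mod 87 = 13.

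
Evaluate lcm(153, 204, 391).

lcm(153, 204) = 153·204/gcd = 31212/51 = 612
lcm(612, 391) = 612·391/gcd = 239292/17 = 14076

14076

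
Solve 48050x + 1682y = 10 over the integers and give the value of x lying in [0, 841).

335

Reduce mod 1682: 48050x ≡ 10 (mod 1682). With g = gcd(48050, 1682) = 2 dividing 10, divide through: 24025x ≡ 5 (mod 841).
Since gcd(24025, 841) = 1, x ≡ 5·(24025)⁻¹ ≡ 335 (mod 841). Smallest non-negative: 335.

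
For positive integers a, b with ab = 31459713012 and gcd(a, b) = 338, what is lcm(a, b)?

93076074

Since gcd(a,b)·lcm(a,b) = ab, lcm = 31459713012/338 = 93076074.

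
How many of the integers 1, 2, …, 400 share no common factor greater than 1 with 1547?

298

Prime factors of 1547: 7, 13, 17. Count integers ≤ 400 divisible by none of them.
By inclusion–exclusion: 400 − ⌊400/7⌋ − ⌊400/13⌋ − ⌊400/17⌋ + ⌊400/91⌋ + ⌊400/119⌋ + ⌊400/221⌋ − ⌊400/1547⌋ = 298.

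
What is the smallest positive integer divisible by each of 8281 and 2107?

356083

gcd first: 8281 = 3·2107 + 1960; 2107 = 1·1960 + 147; 1960 = 13·147 + 49; 147 = 3·49 + 0 → gcd = 49
lcm = 8281·2107/gcd = 17448067/49 = 356083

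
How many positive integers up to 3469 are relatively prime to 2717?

Prime factors of 2717: 11, 13, 19. Count integers ≤ 3469 divisible by none of them.
By inclusion–exclusion: 3469 − ⌊3469/11⌋ − ⌊3469/13⌋ − ⌊3469/19⌋ + ⌊3469/143⌋ + ⌊3469/209⌋ + ⌊3469/247⌋ − ⌊3469/2717⌋ = 2759.

2759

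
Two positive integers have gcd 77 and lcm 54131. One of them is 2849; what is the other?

1463

p·q = gcd·lcm = 77·54131 = 4168087, so q = 4168087/2849 = 1463.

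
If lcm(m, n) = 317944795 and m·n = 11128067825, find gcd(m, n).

35

From gcd × lcm = mn: gcd = 11128067825 / 317944795 = 35.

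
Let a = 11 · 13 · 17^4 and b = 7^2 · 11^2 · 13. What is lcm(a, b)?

6437548117

max exponent per prime: 7^2 · 11^2 · 13 · 17^4 = 6437548117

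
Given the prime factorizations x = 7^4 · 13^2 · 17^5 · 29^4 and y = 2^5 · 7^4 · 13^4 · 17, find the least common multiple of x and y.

max exponent per prime: 2^5 · 7^4 · 13^4 · 17^5 · 29^4 = 2203698347987152036384

2203698347987152036384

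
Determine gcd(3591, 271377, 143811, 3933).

171

3591 = 3³ · 7 · 19; 271377 = 3³ · 19 · 23²; 143811 = 3² · 19 · 29²; 3933 = 3² · 19 · 23
gcd takes min exponent of each prime: 3² · 19 = 171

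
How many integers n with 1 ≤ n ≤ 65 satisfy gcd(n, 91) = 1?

51

91 = 7·13. Inclusion–exclusion on these primes:
65 − ⌊65/7⌋ − ⌊65/13⌋ + ⌊65/91⌋ = 51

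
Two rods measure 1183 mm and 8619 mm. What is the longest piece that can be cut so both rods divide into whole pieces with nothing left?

1183 = 7 · 13²
8619 = 3 · 13² · 17
Common: 13² = 169

169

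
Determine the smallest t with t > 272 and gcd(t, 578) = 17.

Multiples of 17 above 272: 17·17, 17·18, … . Need the cofactor coprime to 578/17 = 34.
Checking s = 17, 18, … the first with gcd(s, 34) = 1 is s = 19, giving 323.

323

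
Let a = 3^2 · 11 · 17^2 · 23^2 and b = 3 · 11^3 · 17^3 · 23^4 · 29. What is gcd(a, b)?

5045073

min exponent per shared prime: 3 · 11 · 17^2 · 23^2 = 5045073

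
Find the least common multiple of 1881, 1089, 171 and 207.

1881 = 3² · 11 · 19; 1089 = 3² · 11²; 171 = 3² · 19; 207 = 3² · 23
lcm takes max exponent of each prime: 3² · 11² · 19 · 23 = 475893

475893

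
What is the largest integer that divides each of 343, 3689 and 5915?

gcd(343, 3689): 3689 = 10·343 + 259; 343 = 1·259 + 84; 259 = 3·84 + 7; 84 = 12·7 + 0 → 7
gcd(7, 5915): 5915 = 845·7 + 0 → 7

7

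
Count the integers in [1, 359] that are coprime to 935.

Prime factors of 935: 5, 11, 17. Count integers ≤ 359 divisible by none of them.
By inclusion–exclusion: 359 − ⌊359/5⌋ − ⌊359/11⌋ − ⌊359/17⌋ + ⌊359/55⌋ + ⌊359/85⌋ + ⌊359/187⌋ − ⌊359/935⌋ = 246.

246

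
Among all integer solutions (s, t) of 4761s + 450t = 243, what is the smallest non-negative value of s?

Euclid: 4761 = 10·450 + 261; 450 = 1·261 + 189; 261 = 1·189 + 72; 189 = 2·72 + 45; 72 = 1·45 + 27; 45 = 1·27 + 18; 27 = 1·18 + 9; 18 = 2·9 + 0 → gcd = 9; 243 = 9·27.
Back-substitution yields 4761·(19) + 450·(-201) = 9, so one solution is s = 19·27 = 513, t = -201·27 = -5427.
Solutions in s differ by 450/9 = 50; the one in [0, 50) is 513 mod 50 = 13.

13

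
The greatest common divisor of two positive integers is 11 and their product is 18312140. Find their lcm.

1664740

Since gcd(u,v)·lcm(u,v) = uv, lcm = 18312140/11 = 1664740.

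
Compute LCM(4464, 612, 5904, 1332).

4464 = 2⁴ · 3² · 31; 612 = 2² · 3² · 17; 5904 = 2⁴ · 3² · 41; 1332 = 2² · 3² · 37
lcm takes max exponent of each prime: 2⁴ · 3² · 17 · 31 · 37 · 41 = 115122096

115122096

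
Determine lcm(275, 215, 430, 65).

275 = 5² · 11; 215 = 5 · 43; 430 = 2 · 5 · 43; 65 = 5 · 13
lcm takes max exponent of each prime: 2 · 5² · 11 · 13 · 43 = 307450

307450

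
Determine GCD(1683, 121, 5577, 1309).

11

gcd(1683, 121): 1683 = 13·121 + 110; 121 = 1·110 + 11; 110 = 10·11 + 0 → 11
gcd(11, 5577): 5577 = 507·11 + 0 → 11
gcd(11, 1309): 1309 = 119·11 + 0 → 11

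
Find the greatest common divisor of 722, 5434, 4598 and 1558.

38

gcd(722, 5434): 5434 = 7·722 + 380; 722 = 1·380 + 342; 380 = 1·342 + 38; 342 = 9·38 + 0 → 38
gcd(38, 4598): 4598 = 121·38 + 0 → 38
gcd(38, 1558): 1558 = 41·38 + 0 → 38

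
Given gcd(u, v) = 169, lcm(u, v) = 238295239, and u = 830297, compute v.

48503

u·v = gcd·lcm = 169·238295239 = 40271895391, so v = 40271895391/830297 = 48503.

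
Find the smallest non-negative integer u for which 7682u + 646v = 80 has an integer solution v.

45

Euclid: 7682 = 11·646 + 576; 646 = 1·576 + 70; 576 = 8·70 + 16; 70 = 4·16 + 6; 16 = 2·6 + 4; 6 = 1·4 + 2; 4 = 2·2 + 0 → gcd = 2; 80 = 2·40.
Back-substitution yields 7682·(-120) + 646·(1427) = 2, so one solution is u = -120·40 = -4800, v = 1427·40 = 57080.
Solutions in u differ by 646/2 = 323; the one in [0, 323) is -4800 mod 323 = 45.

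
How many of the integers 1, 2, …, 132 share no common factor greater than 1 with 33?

80

Prime factors of 33: 3, 11. Count integers ≤ 132 divisible by none of them.
By inclusion–exclusion: 132 − ⌊132/3⌋ − ⌊132/11⌋ + ⌊132/33⌋ = 80.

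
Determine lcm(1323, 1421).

38367

1323 = 3³ · 7²; 1421 = 7² · 29
max exponents: 3³ · 7² · 29 = 38367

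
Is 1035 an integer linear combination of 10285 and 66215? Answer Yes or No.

gcd(10285, 66215): 66215 = 6·10285 + 4505; 10285 = 2·4505 + 1275; 4505 = 3·1275 + 680; 1275 = 1·680 + 595; 680 = 1·595 + 85; 595 = 7·85 + 0 → 85
85 does not divide 1035, so a solution does not exist.

No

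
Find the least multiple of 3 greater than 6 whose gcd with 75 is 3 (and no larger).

9

75 = 3·25. Any k with gcd(k, 75) = 3 is a multiple of 3, say 3s, with s coprime to 25.
Need s > 6/3, so s ≥ 3. First s ≥ 3 with gcd(s, 25) = 1 is s = 3. Thus k = 3·3 = 9.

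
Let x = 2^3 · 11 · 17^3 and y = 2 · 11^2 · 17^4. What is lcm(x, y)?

max exponent per prime: 2^3 · 11^2 · 17^4 = 80848328

80848328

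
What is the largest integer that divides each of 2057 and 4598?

121

2057 = 11² · 17
4598 = 2 · 11² · 19
Common: 11² = 121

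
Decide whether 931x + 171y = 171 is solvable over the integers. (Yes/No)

Yes

By Bézout, 931x + 171y = 171 has integer solutions iff gcd(931, 171) | 171.
Euclid: 931 = 5·171 + 76; 171 = 2·76 + 19; 76 = 4·19 + 0. gcd = 19; 171 mod 19 = 0. Yes.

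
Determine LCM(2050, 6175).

506350

gcd first: 6175 = 3·2050 + 25; 2050 = 82·25 + 0 → gcd = 25
lcm = 2050·6175/gcd = 12658750/25 = 506350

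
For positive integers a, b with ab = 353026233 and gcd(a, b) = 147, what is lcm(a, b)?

2401539

For any two positive integers, gcd × lcm equals their product. Hence lcm = 353026233 / 147 = 2401539.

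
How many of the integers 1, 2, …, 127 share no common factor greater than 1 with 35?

87

Prime factors of 35: 5, 7. Count integers ≤ 127 divisible by none of them.
By inclusion–exclusion: 127 − ⌊127/5⌋ − ⌊127/7⌋ + ⌊127/35⌋ = 87.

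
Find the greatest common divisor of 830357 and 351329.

Euclid: 830357 = 2·351329 + 127699; 351329 = 2·127699 + 95931; 127699 = 1·95931 + 31768; 95931 = 3·31768 + 627; 31768 = 50·627 + 418; 627 = 1·418 + 209; 418 = 2·209 + 0. Last nonzero remainder: 209.

209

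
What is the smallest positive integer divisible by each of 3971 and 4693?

51623

gcd first: 4693 = 1·3971 + 722; 3971 = 5·722 + 361; 722 = 2·361 + 0 → gcd = 361
lcm = 3971·4693/gcd = 18635903/361 = 51623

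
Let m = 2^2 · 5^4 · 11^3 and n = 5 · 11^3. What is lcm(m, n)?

max exponent per prime: 2^2 · 5^4 · 11^3 = 3327500

3327500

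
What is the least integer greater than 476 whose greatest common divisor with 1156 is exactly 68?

1156 = 68·17. Any x with gcd(x, 1156) = 68 is a multiple of 68, say 68s, with s coprime to 17.
Need s > 476/68, so s ≥ 8. First s ≥ 8 with gcd(s, 17) = 1 is s = 8. Thus x = 68·8 = 544.

544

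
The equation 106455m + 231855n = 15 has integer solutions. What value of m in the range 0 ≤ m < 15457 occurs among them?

Reduce mod 231855: 106455m ≡ 15 (mod 231855). With g = gcd(106455, 231855) = 15 dividing 15, divide through: 7097m ≡ 1 (mod 15457).
Since gcd(7097, 15457) = 1, m ≡ 1·(7097)⁻¹ ≡ 5238 (mod 15457). Smallest non-negative: 5238.

5238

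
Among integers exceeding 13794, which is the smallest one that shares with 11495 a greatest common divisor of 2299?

16093

gcd(m, 11495) = 2299 forces 2299 | m; write m = 2299s. Then gcd(2299s, 2299·5) = 2299·gcd(s, 5), so need gcd(s, 5) = 1.
2299s > 13794 gives s ≥ 7. The least s ≥ 7 coprime to 5 is 7, so m = 2299·7 = 16093.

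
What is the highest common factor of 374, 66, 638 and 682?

22

374 = 2 · 11 · 17; 66 = 2 · 3 · 11; 638 = 2 · 11 · 29; 682 = 2 · 11 · 31
gcd takes min exponent of each prime: 2 · 11 = 22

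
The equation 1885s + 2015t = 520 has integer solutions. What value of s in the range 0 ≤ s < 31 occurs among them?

gcd(1885, 2015) = 65 (Euclid: 2015 = 1·1885 + 130; 1885 = 14·130 + 65; 130 = 2·65 + 0), and 65 | 520.
Extended Euclid: 1885·(15) + 2015·(-14) = 65. Scale by 8: s₀ = 120.
General solution s = s₀ + 31k; reducing mod 31 gives s = 27 (and t = -25).

27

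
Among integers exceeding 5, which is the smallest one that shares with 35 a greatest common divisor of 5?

10

35 = 5·7. Any m with gcd(m, 35) = 5 is a multiple of 5, say 5s, with s coprime to 7.
Need s > 5/5, so s ≥ 2. First s ≥ 2 with gcd(s, 7) = 1 is s = 2. Thus m = 5·2 = 10.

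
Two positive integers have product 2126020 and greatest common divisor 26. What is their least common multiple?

81770

gcd·lcm = product, so lcm = 2126020/26 = 81770.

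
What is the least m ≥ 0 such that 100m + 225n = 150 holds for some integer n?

Euclid: 225 = 2·100 + 25; 100 = 4·25 + 0 → gcd = 25; 150 = 25·6.
Back-substitution yields 100·(-2) + 225·(1) = 25, so one solution is m = -2·6 = -12, n = 1·6 = 6.
Solutions in m differ by 225/25 = 9; the one in [0, 9) is -12 mod 9 = 6.

6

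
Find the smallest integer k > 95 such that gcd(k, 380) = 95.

gcd(k, 380) = 95 forces 95 | k; write k = 95s. Then gcd(95s, 95·4) = 95·gcd(s, 4), so need gcd(s, 4) = 1.
95s > 95 gives s ≥ 2. The least s ≥ 2 coprime to 4 is 3, so k = 95·3 = 285.

285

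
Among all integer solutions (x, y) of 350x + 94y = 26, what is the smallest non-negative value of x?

Euclid: 350 = 3·94 + 68; 94 = 1·68 + 26; 68 = 2·26 + 16; 26 = 1·16 + 10; 16 = 1·10 + 6; 10 = 1·6 + 4; 6 = 1·4 + 2; 4 = 2·2 + 0 → gcd = 2; 26 = 2·13.
Back-substitution yields 350·(18) + 94·(-67) = 2, so one solution is x = 18·13 = 234, y = -67·13 = -871.
Solutions in x differ by 94/2 = 47; the one in [0, 47) is 234 mod 47 = 46.

46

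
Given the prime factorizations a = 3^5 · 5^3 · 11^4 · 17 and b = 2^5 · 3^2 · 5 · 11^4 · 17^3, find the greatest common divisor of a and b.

min exponent per shared prime: 3^2 · 5 · 11^4 · 17 = 11200365

11200365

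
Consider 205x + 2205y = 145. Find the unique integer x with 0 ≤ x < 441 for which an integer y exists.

76

gcd(205, 2205) = 5 (Euclid: 2205 = 10·205 + 155; 205 = 1·155 + 50; 155 = 3·50 + 5; 50 = 10·5 + 0), and 5 | 145.
Extended Euclid: 205·(-43) + 2205·(4) = 5. Scale by 29: x₀ = -1247.
General solution x = x₀ + 441t; reducing mod 441 gives x = 76 (and y = -7).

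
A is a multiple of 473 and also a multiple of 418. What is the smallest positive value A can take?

17974

gcd first: 473 = 1·418 + 55; 418 = 7·55 + 33; 55 = 1·33 + 22; 33 = 1·22 + 11; 22 = 2·11 + 0 → gcd = 11
lcm = 473·418/gcd = 197714/11 = 17974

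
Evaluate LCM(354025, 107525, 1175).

lcm(354025, 107525) = 354025·107525/gcd = 38066538125/425 = 89568325
lcm(89568325, 1175) = 89568325·1175/gcd = 105242781875/25 = 4209711275

4209711275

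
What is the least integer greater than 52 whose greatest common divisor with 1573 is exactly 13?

gcd(m, 1573) = 13 forces 13 | m; write m = 13s. Then gcd(13s, 13·121) = 13·gcd(s, 121), so need gcd(s, 121) = 1.
13s > 52 gives s ≥ 5. The least s ≥ 5 coprime to 121 is 5, so m = 13·5 = 65.

65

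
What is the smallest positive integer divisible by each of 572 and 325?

572 = 2² · 11 · 13; 325 = 5² · 13
max exponents: 2² · 5² · 11 · 13 = 14300

14300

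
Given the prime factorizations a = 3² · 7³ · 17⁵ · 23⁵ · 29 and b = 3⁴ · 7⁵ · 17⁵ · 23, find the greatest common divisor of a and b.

100811266857

min exponent per shared prime: 3² · 7³ · 17⁵ · 23 = 100811266857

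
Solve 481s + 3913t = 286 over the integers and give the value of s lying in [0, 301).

25

gcd(481, 3913) = 13 (Euclid: 3913 = 8·481 + 65; 481 = 7·65 + 26; 65 = 2·26 + 13; 26 = 2·13 + 0), and 13 | 286.
Extended Euclid: 481·(-122) + 3913·(15) = 13. Scale by 22: s₀ = -2684.
General solution s = s₀ + 301k; reducing mod 301 gives s = 25 (and t = -3).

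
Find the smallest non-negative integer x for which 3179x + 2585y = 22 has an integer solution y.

Euclid: 3179 = 1·2585 + 594; 2585 = 4·594 + 209; 594 = 2·209 + 176; 209 = 1·176 + 33; 176 = 5·33 + 11; 33 = 3·11 + 0 → gcd = 11; 22 = 11·2.
Back-substitution yields 3179·(74) + 2585·(-91) = 11, so one solution is x = 74·2 = 148, y = -91·2 = -182.
Solutions in x differ by 2585/11 = 235; the one in [0, 235) is 148 mod 235 = 148.

148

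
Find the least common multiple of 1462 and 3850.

gcd first: 3850 = 2·1462 + 926; 1462 = 1·926 + 536; 926 = 1·536 + 390; 536 = 1·390 + 146; 390 = 2·146 + 98; 146 = 1·98 + 48; 98 = 2·48 + 2; 48 = 24·2 + 0 → gcd = 2
lcm = 1462·3850/gcd = 5628700/2 = 2814350

2814350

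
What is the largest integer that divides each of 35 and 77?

7

Euclid: 77 = 2·35 + 7; 35 = 5·7 + 0. Last nonzero remainder: 7.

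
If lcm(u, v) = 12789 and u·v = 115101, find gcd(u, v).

9

gcd·lcm = product, so gcd = 115101/12789 = 9.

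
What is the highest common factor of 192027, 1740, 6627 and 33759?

gcd(192027, 1740): 192027 = 110·1740 + 627; 1740 = 2·627 + 486; 627 = 1·486 + 141; 486 = 3·141 + 63; 141 = 2·63 + 15; 63 = 4·15 + 3; 15 = 5·3 + 0 → 3
gcd(3, 6627): 6627 = 2209·3 + 0 → 3
gcd(3, 33759): 33759 = 11253·3 + 0 → 3

3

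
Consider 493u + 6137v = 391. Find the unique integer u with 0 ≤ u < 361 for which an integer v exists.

312

Euclid: 6137 = 12·493 + 221; 493 = 2·221 + 51; 221 = 4·51 + 17; 51 = 3·17 + 0 → gcd = 17; 391 = 17·23.
Back-substitution yields 493·(-112) + 6137·(9) = 17, so one solution is u = -112·23 = -2576, v = 9·23 = 207.
Solutions in u differ by 6137/17 = 361; the one in [0, 361) is -2576 mod 361 = 312.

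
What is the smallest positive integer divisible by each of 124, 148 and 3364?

lcm(124, 148) = 124·148/gcd = 18352/4 = 4588
lcm(4588, 3364) = 4588·3364/gcd = 15434032/4 = 3858508

3858508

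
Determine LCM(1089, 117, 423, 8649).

639429219

1089 = 3² · 11²; 117 = 3² · 13; 423 = 3² · 47; 8649 = 3² · 31²
lcm takes max exponent of each prime: 3² · 11² · 13 · 31² · 47 = 639429219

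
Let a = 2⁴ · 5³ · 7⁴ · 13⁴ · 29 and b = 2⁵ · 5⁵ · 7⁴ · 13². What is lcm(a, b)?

198867386900000

max exponent per prime: 2⁵ · 5⁵ · 7⁴ · 13⁴ · 29 = 198867386900000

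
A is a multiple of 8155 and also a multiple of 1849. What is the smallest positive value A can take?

15078595

gcd first: 8155 = 4·1849 + 759; 1849 = 2·759 + 331; 759 = 2·331 + 97; 331 = 3·97 + 40; 97 = 2·40 + 17; 40 = 2·17 + 6; 17 = 2·6 + 5; 6 = 1·5 + 1; 5 = 5·1 + 0 → gcd = 1
lcm = 8155·1849/gcd = 15078595/1 = 15078595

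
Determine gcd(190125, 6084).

1521

190125 = 3² · 5³ · 13²
6084 = 2² · 3² · 13²
Common: 3² · 13² = 1521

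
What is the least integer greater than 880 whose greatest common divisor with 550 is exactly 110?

990

550 = 110·5. Any t with gcd(t, 550) = 110 is a multiple of 110, say 110s, with s coprime to 5.
Need s > 880/110, so s ≥ 9. First s ≥ 9 with gcd(s, 5) = 1 is s = 9. Thus t = 110·9 = 990.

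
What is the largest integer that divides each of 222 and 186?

Euclid: 222 = 1·186 + 36; 186 = 5·36 + 6; 36 = 6·6 + 0. Last nonzero remainder: 6.

6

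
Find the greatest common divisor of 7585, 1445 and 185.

7585 = 5 · 37 · 41; 1445 = 5 · 17²; 185 = 5 · 37
gcd takes min exponent of each prime: 5 = 5

5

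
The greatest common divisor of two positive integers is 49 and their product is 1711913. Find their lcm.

Since gcd(u,v)·lcm(u,v) = uv, lcm = 1711913/49 = 34937.

34937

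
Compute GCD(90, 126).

18

90 = 2 · 3² · 5
126 = 2 · 3² · 7
Common: 2 · 3² = 18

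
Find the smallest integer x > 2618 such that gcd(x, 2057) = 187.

Multiples of 187 above 2618: 187·15, 187·16, … . Need the cofactor coprime to 2057/187 = 11.
Checking s = 15, 16, … the first with gcd(s, 11) = 1 is s = 15, giving 2805.

2805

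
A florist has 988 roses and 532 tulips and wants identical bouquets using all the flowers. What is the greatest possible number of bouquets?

Euclid: 988 = 1·532 + 456; 532 = 1·456 + 76; 456 = 6·76 + 0. Last nonzero remainder: 76.

76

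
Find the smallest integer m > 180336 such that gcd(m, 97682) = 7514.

gcd(m, 97682) = 7514 forces 7514 | m; write m = 7514s. Then gcd(7514s, 7514·13) = 7514·gcd(s, 13), so need gcd(s, 13) = 1.
7514s > 180336 gives s ≥ 25. The least s ≥ 25 coprime to 13 is 25, so m = 7514·25 = 187850.

187850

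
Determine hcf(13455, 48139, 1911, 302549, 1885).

13

gcd(13455, 48139): 48139 = 3·13455 + 7774; 13455 = 1·7774 + 5681; 7774 = 1·5681 + 2093; 5681 = 2·2093 + 1495; 2093 = 1·1495 + 598; 1495 = 2·598 + 299; 598 = 2·299 + 0 → 299
gcd(299, 1911): 1911 = 6·299 + 117; 299 = 2·117 + 65; 117 = 1·65 + 52; 65 = 1·52 + 13; 52 = 4·13 + 0 → 13
gcd(13, 302549): 302549 = 23273·13 + 0 → 13
gcd(13, 1885): 1885 = 145·13 + 0 → 13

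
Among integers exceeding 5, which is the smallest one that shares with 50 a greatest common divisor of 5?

15

Multiples of 5 above 5: 5·2, 5·3, … . Need the cofactor coprime to 50/5 = 10.
Checking s = 2, 3, … the first with gcd(s, 10) = 1 is s = 3, giving 15.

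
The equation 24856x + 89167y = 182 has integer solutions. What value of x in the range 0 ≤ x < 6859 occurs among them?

739

gcd(24856, 89167) = 13 (Euclid: 89167 = 3·24856 + 14599; 24856 = 1·14599 + 10257; 14599 = 1·10257 + 4342; 10257 = 2·4342 + 1573; 4342 = 2·1573 + 1196; 1573 = 1·1196 + 377; 1196 = 3·377 + 65; 377 = 5·65 + 52; 65 = 1·52 + 13; 52 = 4·13 + 0), and 13 | 182.
Extended Euclid: 24856·(-1417) + 89167·(395) = 13. Scale by 14: x₀ = -19838.
General solution x = x₀ + 6859t; reducing mod 6859 gives x = 739 (and y = -206).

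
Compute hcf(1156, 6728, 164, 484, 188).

1156 = 2² · 17²; 6728 = 2³ · 29²; 164 = 2² · 41; 484 = 2² · 11²; 188 = 2² · 47
gcd takes min exponent of each prime: 2² = 4

4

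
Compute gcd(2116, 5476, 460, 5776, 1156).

4

gcd(2116, 5476): 5476 = 2·2116 + 1244; 2116 = 1·1244 + 872; 1244 = 1·872 + 372; 872 = 2·372 + 128; 372 = 2·128 + 116; 128 = 1·116 + 12; 116 = 9·12 + 8; 12 = 1·8 + 4; 8 = 2·4 + 0 → 4
gcd(4, 460): 460 = 115·4 + 0 → 4
gcd(4, 5776): 5776 = 1444·4 + 0 → 4
gcd(4, 1156): 1156 = 289·4 + 0 → 4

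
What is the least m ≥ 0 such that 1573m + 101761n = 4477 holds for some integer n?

391

Reduce mod 101761: 1573m ≡ 4477 (mod 101761). With g = gcd(1573, 101761) = 121 dividing 4477, divide through: 13m ≡ 37 (mod 841).
Since gcd(13, 841) = 1, m ≡ 37·(13)⁻¹ ≡ 391 (mod 841). Smallest non-negative: 391.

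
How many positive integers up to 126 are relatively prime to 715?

Prime factors of 715: 5, 11, 13. Count integers ≤ 126 divisible by none of them.
By inclusion–exclusion: 126 − ⌊126/5⌋ − ⌊126/11⌋ − ⌊126/13⌋ + ⌊126/55⌋ + ⌊126/65⌋ + ⌊126/143⌋ − ⌊126/715⌋ = 84.

84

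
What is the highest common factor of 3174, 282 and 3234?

gcd(3174, 282): 3174 = 11·282 + 72; 282 = 3·72 + 66; 72 = 1·66 + 6; 66 = 11·6 + 0 → 6
gcd(6, 3234): 3234 = 539·6 + 0 → 6

6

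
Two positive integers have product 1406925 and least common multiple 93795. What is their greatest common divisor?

From gcd × lcm = pq: gcd = 1406925 / 93795 = 15.

15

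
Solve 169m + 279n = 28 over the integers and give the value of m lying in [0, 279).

157

gcd(169, 279) = 1 (Euclid: 279 = 1·169 + 110; 169 = 1·110 + 59; 110 = 1·59 + 51; 59 = 1·51 + 8; 51 = 6·8 + 3; 8 = 2·3 + 2; 3 = 1·2 + 1; 2 = 2·1 + 0), and 1 | 28.
Extended Euclid: 169·(-104) + 279·(63) = 1. Scale by 28: m₀ = -2912.
General solution m = m₀ + 279t; reducing mod 279 gives m = 157 (and n = -95).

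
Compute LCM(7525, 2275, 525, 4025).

6749925

lcm(7525, 2275) = 7525·2275/gcd = 17119375/175 = 97825
lcm(97825, 525) = 97825·525/gcd = 51358125/175 = 293475
lcm(293475, 4025) = 293475·4025/gcd = 1181236875/175 = 6749925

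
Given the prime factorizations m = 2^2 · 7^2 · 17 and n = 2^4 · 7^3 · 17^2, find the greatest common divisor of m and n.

min exponent per shared prime: 2^2 · 7^2 · 17 = 3332

3332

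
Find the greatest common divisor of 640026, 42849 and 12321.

gcd(640026, 42849): 640026 = 14·42849 + 40140; 42849 = 1·40140 + 2709; 40140 = 14·2709 + 2214; 2709 = 1·2214 + 495; 2214 = 4·495 + 234; 495 = 2·234 + 27; 234 = 8·27 + 18; 27 = 1·18 + 9; 18 = 2·9 + 0 → 9
gcd(9, 12321): 12321 = 1369·9 + 0 → 9

9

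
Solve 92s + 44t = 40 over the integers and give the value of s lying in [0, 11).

gcd(92, 44) = 4 (Euclid: 92 = 2·44 + 4; 44 = 11·4 + 0), and 4 | 40.
Extended Euclid: 92·(1) + 44·(-2) = 4. Scale by 10: s₀ = 10.
General solution s = s₀ + 11k; reducing mod 11 gives s = 10 (and t = -20).

10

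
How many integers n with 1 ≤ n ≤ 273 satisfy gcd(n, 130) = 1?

101

Prime factors of 130: 2, 5, 13. Count integers ≤ 273 divisible by none of them.
By inclusion–exclusion: 273 − ⌊273/2⌋ − ⌊273/5⌋ − ⌊273/13⌋ + ⌊273/10⌋ + ⌊273/26⌋ + ⌊273/65⌋ − ⌊273/130⌋ = 101.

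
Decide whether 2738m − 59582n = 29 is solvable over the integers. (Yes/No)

gcd(2738, 59582): 59582 = 21·2738 + 2084; 2738 = 1·2084 + 654; 2084 = 3·654 + 122; 654 = 5·122 + 44; 122 = 2·44 + 34; 44 = 1·34 + 10; 34 = 3·10 + 4; 10 = 2·4 + 2; 4 = 2·2 + 0 → 2
2 does not divide 29, so a solution does not exist.

No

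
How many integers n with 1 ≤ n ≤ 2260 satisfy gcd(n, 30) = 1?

602

30 = 2·3·5. Inclusion–exclusion on these primes:
2260 − ⌊2260/2⌋ − ⌊2260/3⌋ − ⌊2260/5⌋ + ⌊2260/6⌋ + ⌊2260/10⌋ + ⌊2260/15⌋ − ⌊2260/30⌋ = 602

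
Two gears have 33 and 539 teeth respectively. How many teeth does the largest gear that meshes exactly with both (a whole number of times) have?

11

33 = 3 · 11
539 = 7² · 11
Common: 11 = 11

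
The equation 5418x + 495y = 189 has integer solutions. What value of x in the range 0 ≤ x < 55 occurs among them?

Reduce mod 495: 5418x ≡ 189 (mod 495). With g = gcd(5418, 495) = 9 dividing 189, divide through: 602x ≡ 21 (mod 55).
Since gcd(602, 55) = 1, x ≡ 21·(602)⁻¹ ≡ 48 (mod 55). Smallest non-negative: 48.

48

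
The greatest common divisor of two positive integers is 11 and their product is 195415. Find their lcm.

gcd·lcm = product, so lcm = 195415/11 = 17765.

17765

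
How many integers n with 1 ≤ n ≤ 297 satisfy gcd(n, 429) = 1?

167

429 = 3·11·13. Inclusion–exclusion on these primes:
297 − ⌊297/3⌋ − ⌊297/11⌋ − ⌊297/13⌋ + ⌊297/33⌋ + ⌊297/39⌋ + ⌊297/143⌋ − ⌊297/429⌋ = 167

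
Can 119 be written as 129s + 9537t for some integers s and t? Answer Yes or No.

By Bézout, 129s + 9537t = 119 has integer solutions iff gcd(129, 9537) | 119.
Euclid: 9537 = 73·129 + 120; 129 = 1·120 + 9; 120 = 13·9 + 3; 9 = 3·3 + 0. gcd = 3; 119 mod 3 = 2. No.

No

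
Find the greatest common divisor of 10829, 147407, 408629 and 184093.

gcd(10829, 147407): 147407 = 13·10829 + 6630; 10829 = 1·6630 + 4199; 6630 = 1·4199 + 2431; 4199 = 1·2431 + 1768; 2431 = 1·1768 + 663; 1768 = 2·663 + 442; 663 = 1·442 + 221; 442 = 2·221 + 0 → 221
gcd(221, 408629): 408629 = 1849·221 + 0 → 221
gcd(221, 184093): 184093 = 833·221 + 0 → 221

221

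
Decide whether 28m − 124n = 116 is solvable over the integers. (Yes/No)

Yes

gcd(28, 124): 124 = 4·28 + 12; 28 = 2·12 + 4; 12 = 3·4 + 0 → 4
4 divides 116, so a solution exists.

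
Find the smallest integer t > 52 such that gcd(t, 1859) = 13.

65

Multiples of 13 above 52: 13·5, 13·6, … . Need the cofactor coprime to 1859/13 = 143.
Checking s = 5, 6, … the first with gcd(s, 143) = 1 is s = 5, giving 65.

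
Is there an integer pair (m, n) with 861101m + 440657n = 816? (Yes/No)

gcd(861101, 440657): 861101 = 1·440657 + 420444; 440657 = 1·420444 + 20213; 420444 = 20·20213 + 16184; 20213 = 1·16184 + 4029; 16184 = 4·4029 + 68; 4029 = 59·68 + 17; 68 = 4·17 + 0 → 17
17 divides 816, so a solution exists.

Yes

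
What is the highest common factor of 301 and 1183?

7

Euclid: 1183 = 3·301 + 280; 301 = 1·280 + 21; 280 = 13·21 + 7; 21 = 3·7 + 0. Last nonzero remainder: 7.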